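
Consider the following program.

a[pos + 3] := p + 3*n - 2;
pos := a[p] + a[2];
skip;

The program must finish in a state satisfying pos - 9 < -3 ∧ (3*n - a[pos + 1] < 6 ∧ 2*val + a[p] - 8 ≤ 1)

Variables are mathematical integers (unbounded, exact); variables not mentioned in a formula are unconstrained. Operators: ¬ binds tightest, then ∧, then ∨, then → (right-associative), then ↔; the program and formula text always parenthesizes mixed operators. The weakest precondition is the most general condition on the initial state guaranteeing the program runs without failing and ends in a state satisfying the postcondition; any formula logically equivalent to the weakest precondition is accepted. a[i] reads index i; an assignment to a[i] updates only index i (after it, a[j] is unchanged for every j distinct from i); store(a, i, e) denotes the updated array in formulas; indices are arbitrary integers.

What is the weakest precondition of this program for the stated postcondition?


Working backward. After the program, the postcondition pos - 9 < -3 ∧ (3*n - a[pos + 1] < 6 ∧ 2*val + a[p] - 8 ≤ 1) must hold; in canonical form it is pos < 6 ∧ 3*n < a[pos + 1] + 6 ∧ a[p] + 2*val ≤ 9.
Before skip: pos < 6 ∧ 3*n < a[pos + 1] + 6 ∧ a[p] + 2*val ≤ 9
Before pos := a[p] + a[2]: a[2] + a[p] < 6 ∧ 3*n < a[a[2] + a[p] + 1] + 6 ∧ a[p] + 2*val ≤ 9
Before a[pos + 3] := p + 3*n - 2: store(a, pos + 3, 3*n + p - 2)[2] + store(a, pos + 3, 3*n + p - 2)[p] < 6 ∧ 3*n < store(a, pos + 3, 3*n + p - 2)[store(a, pos + 3, 3*n + p - 2)[2] + store(a, pos + 3, 3*n + p - 2)[p] + 1] + 6 ∧ store(a, pos + 3, 3*n + p - 2)[p] + 2*val ≤ 9
Answer: WP = store(a, pos + 3, 3*n + p - 2)[2] + store(a, pos + 3, 3*n + p - 2)[p] < 6 ∧ 3*n < store(a, pos + 3, 3*n + p - 2)[store(a, pos + 3, 3*n + p - 2)[2] + store(a, pos + 3, 3*n + p - 2)[p] + 1] + 6 ∧ store(a, pos + 3, 3*n + p - 2)[p] + 2*val ≤ 9


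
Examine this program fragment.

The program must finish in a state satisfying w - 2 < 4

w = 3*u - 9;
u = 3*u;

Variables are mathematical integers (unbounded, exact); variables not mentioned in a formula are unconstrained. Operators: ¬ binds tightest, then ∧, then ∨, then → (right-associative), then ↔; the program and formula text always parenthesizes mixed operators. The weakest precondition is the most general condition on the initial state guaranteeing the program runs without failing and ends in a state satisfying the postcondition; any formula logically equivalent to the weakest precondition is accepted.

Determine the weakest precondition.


Working backward. After the program, the postcondition w - 2 < 4 must hold; in canonical form it is w < 6.
Before u := 3*u: w < 6
Before w := 3*u - 9: 3*u < 15
Answer: WP = 3*u < 15


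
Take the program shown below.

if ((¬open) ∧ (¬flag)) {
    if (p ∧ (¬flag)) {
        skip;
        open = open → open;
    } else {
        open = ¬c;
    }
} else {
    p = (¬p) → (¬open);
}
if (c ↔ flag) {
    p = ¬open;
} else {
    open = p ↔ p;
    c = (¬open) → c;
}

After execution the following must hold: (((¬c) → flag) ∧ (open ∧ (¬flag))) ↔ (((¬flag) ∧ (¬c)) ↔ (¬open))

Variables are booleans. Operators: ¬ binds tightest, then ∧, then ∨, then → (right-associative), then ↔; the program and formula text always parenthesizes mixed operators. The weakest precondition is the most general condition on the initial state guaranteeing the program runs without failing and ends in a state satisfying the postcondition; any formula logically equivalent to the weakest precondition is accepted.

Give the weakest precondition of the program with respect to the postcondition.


Working backward. After the program, the postcondition (((¬c) → flag) ∧ (open ∧ (¬flag))) ↔ (((¬flag) ∧ (¬c)) ↔ (¬open)) must hold; in canonical form it is (((¬c) → flag) ∧ open ∧ (¬flag)) ↔ (((¬flag) ∧ (¬c)) ↔ (¬open)).
Then branch requires (((¬c) → flag) ∧ open ∧ (¬flag)) ↔ (((¬flag) ∧ (¬c)) ↔ (¬open)); else branch requires ¬flag.
Before the if: ((c ↔ flag) → ((((¬c) → flag) ∧ open ∧ (¬flag)) ↔ (((¬flag) ∧ (¬c)) ↔ (¬open)))) ∧ ((¬(c ↔ flag)) → (¬flag))
Then branch requires ((p ∧ (¬flag)) → (((c ↔ flag) → ((((¬c) → flag) ∧ (¬flag)) ↔ (¬((¬flag) ∧ (¬c))))) ∧ ((¬(c ↔ flag)) → (¬flag)))) ∧ ((¬(p ∧ (¬flag))) → (((c ↔ flag) → ((((¬c) → flag) ∧ (¬c) ∧ (¬flag)) ↔ (((¬flag) ∧ (¬c)) ↔ c))) ∧ ((¬(c ↔ flag)) → (¬flag)))); else branch requires ((c ↔ flag) → ((((¬c) → flag) ∧ open ∧ (¬flag)) ↔ (((¬flag) ∧ (¬c)) ↔ (¬open)))) ∧ ((¬(c ↔ flag)) → (¬flag)).
Before the if: (((¬open) ∧ (¬flag)) → (((p ∧ (¬flag)) → (((c ↔ flag) → ((((¬c) → flag) ∧ (¬flag)) ↔ (¬((¬flag) ∧ (¬c))))) ∧ ((¬(c ↔ flag)) → (¬flag)))) ∧ ((¬(p ∧ (¬flag))) → (((c ↔ flag) → ((((¬c) → flag) ∧ (¬c) ∧ (¬flag)) ↔ (((¬flag) ∧ (¬c)) ↔ c))) ∧ ((¬(c ↔ flag)) → (¬flag)))))) ∧ ((¬((¬open) ∧ (¬flag))) → (((c ↔ flag) → ((((¬c) → flag) ∧ open ∧ (¬flag)) ↔ (((¬flag) ∧ (¬c)) ↔ (¬open)))) ∧ ((¬(c ↔ flag)) → (¬flag))))
Answer: WP = (((¬open) ∧ (¬flag)) → (((p ∧ (¬flag)) → (((c ↔ flag) → ((((¬c) → flag) ∧ (¬flag)) ↔ (¬((¬flag) ∧ (¬c))))) ∧ ((¬(c ↔ flag)) → (¬flag)))) ∧ ((¬(p ∧ (¬flag))) → (((c ↔ flag) → ((((¬c) → flag) ∧ (¬c) ∧ (¬flag)) ↔ (((¬flag) ∧ (¬c)) ↔ c))) ∧ ((¬(c ↔ flag)) → (¬flag)))))) ∧ ((¬((¬open) ∧ (¬flag))) → (((c ↔ flag) → ((((¬c) → flag) ∧ open ∧ (¬flag)) ↔ (((¬flag) ∧ (¬c)) ↔ (¬open)))) ∧ ((¬(c ↔ flag)) → (¬flag))))


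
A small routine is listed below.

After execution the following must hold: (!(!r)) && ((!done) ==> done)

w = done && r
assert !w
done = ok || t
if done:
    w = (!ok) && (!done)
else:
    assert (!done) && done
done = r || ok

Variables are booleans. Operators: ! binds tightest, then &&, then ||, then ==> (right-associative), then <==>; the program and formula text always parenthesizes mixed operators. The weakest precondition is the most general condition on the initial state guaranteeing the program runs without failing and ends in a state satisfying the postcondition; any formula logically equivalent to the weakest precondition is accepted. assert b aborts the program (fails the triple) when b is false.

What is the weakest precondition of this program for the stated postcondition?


Working backward. After the program, the postcondition (!(!r)) && ((!done) ==> done) must hold; in canonical form it is r && ((!done) ==> done).
Before done := r || ok: r && ((!(r || ok)) ==> (r || ok))
Then branch requires r && ((!(r || ok)) ==> (r || ok)); else branch requires false.
Before the if: (done ==> (r && ((!(r || ok)) ==> (r || ok)))) && done
Before done := ok || t: ((ok || t) ==> (r && ((!(r || ok)) ==> (r || ok)))) && (ok || t)
Before assert !w: (!w) && ((ok || t) ==> (r && ((!(r || ok)) ==> (r || ok)))) && (ok || t)
Before w := done && r: (!(done && r)) && ((ok || t) ==> (r && ((!(r || ok)) ==> (r || ok)))) && (ok || t)
Answer: WP = (!(done && r)) && ((ok || t) ==> (r && ((!(r || ok)) ==> (r || ok)))) && (ok || t)


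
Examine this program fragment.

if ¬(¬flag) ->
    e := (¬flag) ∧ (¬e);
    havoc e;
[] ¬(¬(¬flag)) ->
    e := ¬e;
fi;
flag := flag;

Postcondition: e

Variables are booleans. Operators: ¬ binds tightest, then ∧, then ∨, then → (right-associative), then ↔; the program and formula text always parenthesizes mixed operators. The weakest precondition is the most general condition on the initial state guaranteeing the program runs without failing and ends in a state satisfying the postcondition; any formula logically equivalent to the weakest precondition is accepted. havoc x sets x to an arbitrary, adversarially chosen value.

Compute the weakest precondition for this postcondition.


Working backward. After the program, e must hold.
Before flag := flag: e
Then branch requires false; else branch requires ¬e.
Before the if: (¬flag) ∧ ((¬flag) → (¬e))
Answer: WP = (¬flag) ∧ ((¬flag) → (¬e))


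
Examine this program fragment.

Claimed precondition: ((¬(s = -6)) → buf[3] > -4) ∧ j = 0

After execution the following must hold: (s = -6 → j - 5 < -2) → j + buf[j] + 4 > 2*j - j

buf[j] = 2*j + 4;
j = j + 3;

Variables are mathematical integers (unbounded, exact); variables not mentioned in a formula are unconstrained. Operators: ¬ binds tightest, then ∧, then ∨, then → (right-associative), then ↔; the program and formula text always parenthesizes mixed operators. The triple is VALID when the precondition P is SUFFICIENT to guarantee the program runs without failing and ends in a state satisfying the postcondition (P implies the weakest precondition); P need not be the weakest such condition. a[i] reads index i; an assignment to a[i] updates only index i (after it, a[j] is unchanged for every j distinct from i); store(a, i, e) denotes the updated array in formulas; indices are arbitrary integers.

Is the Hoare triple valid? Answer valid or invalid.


Working backward. After the program, the postcondition (s = -6 → j - 5 < -2) → j + buf[j] + 4 > 2*j - j must hold; in canonical form it is (s = -6 → j < 3) → buf[j] > -4.
Before j := j + 3: (s = -6 → j < 0) → buf[j + 3] > -4
Before buf[j] := 2*j + 4: (s = -6 → j < 0) → store(buf, j, 2*j + 4)[j + 3] > -4
The weakest precondition is (s = -6 → j < 0) → store(buf, j, 2*j + 4)[j + 3] > -4.
Check whether ((¬(s = -6)) → buf[3] > -4) ∧ j = 0 implies it.
Every state satisfying the precondition satisfies the weakest precondition: the implication holds.
Answer: valid


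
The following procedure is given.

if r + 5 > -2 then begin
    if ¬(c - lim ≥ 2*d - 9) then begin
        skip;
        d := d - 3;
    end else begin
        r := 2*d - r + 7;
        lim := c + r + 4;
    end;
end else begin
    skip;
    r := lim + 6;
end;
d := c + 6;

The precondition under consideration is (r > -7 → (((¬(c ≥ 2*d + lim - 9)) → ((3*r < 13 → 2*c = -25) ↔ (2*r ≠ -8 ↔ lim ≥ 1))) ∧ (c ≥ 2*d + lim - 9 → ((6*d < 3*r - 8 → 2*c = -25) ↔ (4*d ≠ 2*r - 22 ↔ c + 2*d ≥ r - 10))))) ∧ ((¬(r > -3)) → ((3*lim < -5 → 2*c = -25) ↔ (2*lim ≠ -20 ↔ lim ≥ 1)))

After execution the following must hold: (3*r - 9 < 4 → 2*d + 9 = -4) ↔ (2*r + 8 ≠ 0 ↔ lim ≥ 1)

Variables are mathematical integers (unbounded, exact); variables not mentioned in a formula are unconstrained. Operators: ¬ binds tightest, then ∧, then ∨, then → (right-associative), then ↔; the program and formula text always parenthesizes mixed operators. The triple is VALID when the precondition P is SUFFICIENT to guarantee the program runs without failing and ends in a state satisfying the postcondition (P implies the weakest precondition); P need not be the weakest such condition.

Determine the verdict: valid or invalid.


Working backward. After the program, the postcondition (3*r - 9 < 4 → 2*d + 9 = -4) ↔ (2*r + 8 ≠ 0 ↔ lim ≥ 1) must hold; in canonical form it is (3*r < 13 → 2*d = -13) ↔ (2*r ≠ -8 ↔ lim ≥ 1).
Before d := c + 6: (3*r < 13 → 2*c = -25) ↔ (2*r ≠ -8 ↔ lim ≥ 1)
Then branch requires ((¬(c ≥ 2*d + lim - 9)) → ((3*r < 13 → 2*c = -25) ↔ (2*r ≠ -8 ↔ lim ≥ 1))) ∧ (c ≥ 2*d + lim - 9 → ((6*d < 3*r - 8 → 2*c = -25) ↔ (4*d ≠ 2*r - 22 ↔ c + 2*d ≥ r - 10))); else branch requires (3*lim < -5 → 2*c = -25) ↔ (2*lim ≠ -20 ↔ lim ≥ 1).
Before the if: (r > -7 → (((¬(c ≥ 2*d + lim - 9)) → ((3*r < 13 → 2*c = -25) ↔ (2*r ≠ -8 ↔ lim ≥ 1))) ∧ (c ≥ 2*d + lim - 9 → ((6*d < 3*r - 8 → 2*c = -25) ↔ (4*d ≠ 2*r - 22 ↔ c + 2*d ≥ r - 10))))) ∧ ((¬(r > -7)) → ((3*lim < -5 → 2*c = -25) ↔ (2*lim ≠ -20 ↔ lim ≥ 1)))
The weakest precondition is (r > -7 → (((¬(c ≥ 2*d + lim - 9)) → ((3*r < 13 → 2*c = -25) ↔ (2*r ≠ -8 ↔ lim ≥ 1))) ∧ (c ≥ 2*d + lim - 9 → ((6*d < 3*r - 8 → 2*c = -25) ↔ (4*d ≠ 2*r - 22 ↔ c + 2*d ≥ r - 10))))) ∧ ((¬(r > -7)) → ((3*lim < -5 → 2*c = -25) ↔ (2*lim ≠ -20 ↔ lim ≥ 1))).
Check whether (r > -7 → (((¬(c ≥ 2*d + lim - 9)) → ((3*r < 13 → 2*c = -25) ↔ (2*r ≠ -8 ↔ lim ≥ 1))) ∧ (c ≥ 2*d + lim - 9 → ((6*d < 3*r - 8 → 2*c = -25) ↔ (4*d ≠ 2*r - 22 ↔ c + 2*d ≥ r - 10))))) ∧ ((¬(r > -3)) → ((3*lim < -5 → 2*c = -25) ↔ (2*lim ≠ -20 ↔ lim ≥ 1))) implies it.
Every state satisfying the precondition satisfies the weakest precondition: the implication holds.
Answer: valid


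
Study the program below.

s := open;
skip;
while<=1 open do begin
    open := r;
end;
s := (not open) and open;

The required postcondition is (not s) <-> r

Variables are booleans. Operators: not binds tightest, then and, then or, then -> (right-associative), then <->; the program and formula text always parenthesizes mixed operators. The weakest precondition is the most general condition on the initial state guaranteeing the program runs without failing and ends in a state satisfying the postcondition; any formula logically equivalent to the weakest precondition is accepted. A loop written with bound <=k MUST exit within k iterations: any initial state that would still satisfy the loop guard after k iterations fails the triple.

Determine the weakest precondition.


Working backward. After the program, (not s) <-> r must hold.
Before s := (not open) and open: r
Before the loop (bound <=1), unroll the exhaustion recursion (WP_0 = exit-now case; WP_j = one more guarded iteration, up to j = 1):
  WP_0: (not open) and r
  WP_1: (not open) and ((not open) -> r)
So before the loop: (not open) and ((not open) -> r)
Before skip: (not open) and ((not open) -> r)
Before s := open: (not open) and ((not open) -> r)
Answer: WP = (not open) and ((not open) -> r)


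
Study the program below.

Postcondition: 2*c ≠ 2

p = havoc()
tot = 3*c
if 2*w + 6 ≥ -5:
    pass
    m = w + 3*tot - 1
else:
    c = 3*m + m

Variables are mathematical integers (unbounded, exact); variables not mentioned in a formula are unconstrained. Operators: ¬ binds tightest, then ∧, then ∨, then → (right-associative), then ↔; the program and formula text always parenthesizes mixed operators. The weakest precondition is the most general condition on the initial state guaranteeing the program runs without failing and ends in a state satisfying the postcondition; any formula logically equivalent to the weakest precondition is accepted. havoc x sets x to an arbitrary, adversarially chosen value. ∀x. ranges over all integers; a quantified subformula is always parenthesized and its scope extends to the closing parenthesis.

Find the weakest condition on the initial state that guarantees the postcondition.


Working backward. After the program, 2*c ≠ 2 must hold.
Then branch requires 2*c ≠ 2; else branch requires 8*m ≠ 2.
Before the if: (2*w ≥ -11 → 2*c ≠ 2) ∧ ((¬(2*w ≥ -11)) → 8*m ≠ 2)
Before tot := 3*c: (2*w ≥ -11 → 2*c ≠ 2) ∧ ((¬(2*w ≥ -11)) → 8*m ≠ 2)
Before havoc p: (2*w ≥ -11 → 2*c ≠ 2) ∧ ((¬(2*w ≥ -11)) → 8*m ≠ 2)
Answer: WP = (2*w ≥ -11 → 2*c ≠ 2) ∧ ((¬(2*w ≥ -11)) → 8*m ≠ 2)


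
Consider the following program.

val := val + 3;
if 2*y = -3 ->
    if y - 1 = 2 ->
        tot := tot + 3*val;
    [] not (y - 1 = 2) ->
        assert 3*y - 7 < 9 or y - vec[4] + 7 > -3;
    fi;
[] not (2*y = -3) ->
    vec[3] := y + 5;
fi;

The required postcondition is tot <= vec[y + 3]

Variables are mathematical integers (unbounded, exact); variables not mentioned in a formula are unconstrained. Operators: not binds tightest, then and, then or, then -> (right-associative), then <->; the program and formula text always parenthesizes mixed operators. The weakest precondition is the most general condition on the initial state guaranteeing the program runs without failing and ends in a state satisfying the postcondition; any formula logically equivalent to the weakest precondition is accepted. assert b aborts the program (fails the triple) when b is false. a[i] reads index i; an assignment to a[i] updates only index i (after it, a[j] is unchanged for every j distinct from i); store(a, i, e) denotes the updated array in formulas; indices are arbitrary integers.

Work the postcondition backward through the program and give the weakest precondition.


Working backward. After the program, tot <= vec[y + 3] must hold.
Then branch requires (y = 3 -> tot + 3*val <= vec[y + 3]) and ((not (y = 3)) -> ((3*y < 16 or y > vec[4] - 10) and tot <= vec[y + 3])); else branch requires tot <= store(vec, 3, y + 5)[y + 3].
Before the if: (2*y = -3 -> ((y = 3 -> tot + 3*val <= vec[y + 3]) and ((not (y = 3)) -> ((3*y < 16 or y > vec[4] - 10) and tot <= vec[y + 3])))) and ((not (2*y = -3)) -> tot <= store(vec, 3, y + 5)[y + 3])
Before val := val + 3: (2*y = -3 -> ((y = 3 -> tot + 3*val <= vec[y + 3] - 9) and ((not (y = 3)) -> ((3*y < 16 or y > vec[4] - 10) and tot <= vec[y + 3])))) and ((not (2*y = -3)) -> tot <= store(vec, 3, y + 5)[y + 3])
Answer: WP = (2*y = -3 -> ((y = 3 -> tot + 3*val <= vec[y + 3] - 9) and ((not (y = 3)) -> ((3*y < 16 or y > vec[4] - 10) and tot <= vec[y + 3])))) and ((not (2*y = -3)) -> tot <= store(vec, 3, y + 5)[y + 3])


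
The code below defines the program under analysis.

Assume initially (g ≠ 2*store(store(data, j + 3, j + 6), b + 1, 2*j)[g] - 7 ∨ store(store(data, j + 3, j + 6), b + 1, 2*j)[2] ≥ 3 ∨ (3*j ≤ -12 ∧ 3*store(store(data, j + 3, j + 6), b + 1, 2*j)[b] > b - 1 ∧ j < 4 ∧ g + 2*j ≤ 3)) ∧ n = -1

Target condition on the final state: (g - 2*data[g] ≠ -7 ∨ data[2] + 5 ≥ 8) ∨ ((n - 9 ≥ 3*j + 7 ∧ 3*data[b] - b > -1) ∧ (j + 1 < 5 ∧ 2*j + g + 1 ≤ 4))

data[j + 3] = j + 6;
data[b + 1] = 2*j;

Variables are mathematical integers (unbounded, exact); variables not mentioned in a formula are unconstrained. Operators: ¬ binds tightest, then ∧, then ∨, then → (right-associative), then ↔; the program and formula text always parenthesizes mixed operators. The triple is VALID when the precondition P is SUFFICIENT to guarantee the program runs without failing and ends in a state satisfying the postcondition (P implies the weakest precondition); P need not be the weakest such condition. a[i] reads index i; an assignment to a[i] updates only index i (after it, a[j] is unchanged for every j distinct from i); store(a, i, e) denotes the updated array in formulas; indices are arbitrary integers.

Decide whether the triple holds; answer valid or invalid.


Working backward. After the program, the postcondition (g - 2*data[g] ≠ -7 ∨ data[2] + 5 ≥ 8) ∨ ((n - 9 ≥ 3*j + 7 ∧ 3*data[b] - b > -1) ∧ (j + 1 < 5 ∧ 2*j + g + 1 ≤ 4)) must hold; in canonical form it is g ≠ 2*data[g] - 7 ∨ data[2] ≥ 3 ∨ (n ≥ 3*j + 16 ∧ 3*data[b] > b - 1 ∧ j < 4 ∧ g + 2*j ≤ 3).
Before data[b + 1] := 2*j: g ≠ 2*store(data, b + 1, 2*j)[g] - 7 ∨ store(data, b + 1, 2*j)[2] ≥ 3 ∨ (n ≥ 3*j + 16 ∧ 3*store(data, b + 1, 2*j)[b] > b - 1 ∧ j < 4 ∧ g + 2*j ≤ 3)
Before data[j + 3] := j + 6: g ≠ 2*store(store(data, j + 3, j + 6), b + 1, 2*j)[g] - 7 ∨ store(store(data, j + 3, j + 6), b + 1, 2*j)[2] ≥ 3 ∨ (n ≥ 3*j + 16 ∧ 3*store(store(data, j + 3, j + 6), b + 1, 2*j)[b] > b - 1 ∧ j < 4 ∧ g + 2*j ≤ 3)
The weakest precondition is g ≠ 2*store(store(data, j + 3, j + 6), b + 1, 2*j)[g] - 7 ∨ store(store(data, j + 3, j + 6), b + 1, 2*j)[2] ≥ 3 ∨ (n ≥ 3*j + 16 ∧ 3*store(store(data, j + 3, j + 6), b + 1, 2*j)[b] > b - 1 ∧ j < 4 ∧ g + 2*j ≤ 3).
Check whether (g ≠ 2*store(store(data, j + 3, j + 6), b + 1, 2*j)[g] - 7 ∨ store(store(data, j + 3, j + 6), b + 1, 2*j)[2] ≥ 3 ∨ (3*j ≤ -12 ∧ 3*store(store(data, j + 3, j + 6), b + 1, 2*j)[b] > b - 1 ∧ j < 4 ∧ g + 2*j ≤ 3)) ∧ n = -1 implies it.
Countermodel: at the initial state b = 85229, data = {[-9639] = -4816, [-2] = 4, [2] = 0, [85229] = 28410, [85230] = 4, elsewhere 4}, g = -9639, j = -5, n = -1, the precondition holds but the weakest precondition fails.
Answer: invalid


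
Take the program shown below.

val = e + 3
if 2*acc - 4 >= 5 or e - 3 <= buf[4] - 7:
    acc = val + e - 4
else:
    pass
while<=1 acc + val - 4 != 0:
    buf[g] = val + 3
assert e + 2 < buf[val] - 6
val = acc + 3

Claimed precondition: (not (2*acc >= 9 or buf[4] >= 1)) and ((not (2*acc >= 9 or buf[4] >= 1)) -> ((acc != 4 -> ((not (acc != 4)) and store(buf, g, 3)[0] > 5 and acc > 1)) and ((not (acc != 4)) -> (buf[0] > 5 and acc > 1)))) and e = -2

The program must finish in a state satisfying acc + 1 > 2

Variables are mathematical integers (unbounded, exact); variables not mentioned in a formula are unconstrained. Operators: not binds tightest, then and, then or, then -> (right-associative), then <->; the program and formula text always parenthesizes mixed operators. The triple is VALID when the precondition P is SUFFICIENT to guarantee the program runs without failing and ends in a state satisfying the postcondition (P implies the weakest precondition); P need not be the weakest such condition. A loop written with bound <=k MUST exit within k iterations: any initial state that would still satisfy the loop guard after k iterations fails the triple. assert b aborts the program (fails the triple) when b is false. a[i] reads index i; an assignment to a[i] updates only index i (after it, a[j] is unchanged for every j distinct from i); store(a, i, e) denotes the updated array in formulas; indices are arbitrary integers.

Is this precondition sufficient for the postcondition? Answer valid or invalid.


Working backward. After the program, the postcondition acc + 1 > 2 must hold; in canonical form it is acc > 1.
Before val := acc + 3: acc > 1
Before assert e + 2 < buf[val] - 6: e < buf[val] - 8 and acc > 1
Before the loop (bound <=1), unroll the exhaustion recursion (WP_0 = exit-now case; WP_j = one more guarded iteration, up to j = 1):
  WP_0: (not (acc + val != 4)) and e < buf[val] - 8 and acc > 1
  WP_1: (acc + val != 4 -> ((not (acc + val != 4)) and e < store(buf, g, val + 3)[val] - 8 and acc > 1)) and ((not (acc + val != 4)) -> (e < buf[val] - 8 and acc > 1))
So before the loop: (acc + val != 4 -> ((not (acc + val != 4)) and e < store(buf, g, val + 3)[val] - 8 and acc > 1)) and ((not (acc + val != 4)) -> (e < buf[val] - 8 and acc > 1))
Then branch requires (e + 2*val != 8 -> ((not (e + 2*val != 8)) and e < store(buf, g, val + 3)[val] - 8 and e + val > 5)) and ((not (e + 2*val != 8)) -> (e < buf[val] - 8 and e + val > 5)); else branch requires (acc + val != 4 -> ((not (acc + val != 4)) and e < store(buf, g, val + 3)[val] - 8 and acc > 1)) and ((not (acc + val != 4)) -> (e < buf[val] - 8 and acc > 1)).
Before the if: ((2*acc >= 9 or e <= buf[4] - 4) -> ((e + 2*val != 8 -> ((not (e + 2*val != 8)) and e < store(buf, g, val + 3)[val] - 8 and e + val > 5)) and ((not (e + 2*val != 8)) -> (e < buf[val] - 8 and e + val > 5)))) and ((not (2*acc >= 9 or e <= buf[4] - 4)) -> ((acc + val != 4 -> ((not (acc + val != 4)) and e < store(buf, g, val + 3)[val] - 8 and acc > 1)) and ((not (acc + val != 4)) -> (e < buf[val] - 8 and acc > 1))))
Before val := e + 3: ((2*acc >= 9 or e <= buf[4] - 4) -> ((3*e != 2 -> ((not (3*e != 2)) and e < store(buf, g, e + 6)[e + 3] - 8 and 2*e > 2)) and ((not (3*e != 2)) -> (e < buf[e + 3] - 8 and 2*e > 2)))) and ((not (2*acc >= 9 or e <= buf[4] - 4)) -> ((acc + e != 1 -> ((not (acc + e != 1)) and e < store(buf, g, e + 6)[e + 3] - 8 and acc > 1)) and ((not (acc + e != 1)) -> (e < buf[e + 3] - 8 and acc > 1))))
The weakest precondition is ((2*acc >= 9 or e <= buf[4] - 4) -> ((3*e != 2 -> ((not (3*e != 2)) and e < store(buf, g, e + 6)[e + 3] - 8 and 2*e > 2)) and ((not (3*e != 2)) -> (e < buf[e + 3] - 8 and 2*e > 2)))) and ((not (2*acc >= 9 or e <= buf[4] - 4)) -> ((acc + e != 1 -> ((not (acc + e != 1)) and e < store(buf, g, e + 6)[e + 3] - 8 and acc > 1)) and ((not (acc + e != 1)) -> (e < buf[e + 3] - 8 and acc > 1)))).
Check whether (not (2*acc >= 9 or buf[4] >= 1)) and ((not (2*acc >= 9 or buf[4] >= 1)) -> ((acc != 4 -> ((not (acc != 4)) and store(buf, g, 3)[0] > 5 and acc > 1)) and ((not (acc != 4)) -> (buf[0] > 5 and acc > 1)))) and e = -2 implies it.
Countermodel: at the initial state acc = 4, buf = {[0] = 6, [1] = -17422, [4] = -17422, elsewhere -17422}, e = -2, g = 0, the precondition holds but the weakest precondition fails.
Answer: invalid


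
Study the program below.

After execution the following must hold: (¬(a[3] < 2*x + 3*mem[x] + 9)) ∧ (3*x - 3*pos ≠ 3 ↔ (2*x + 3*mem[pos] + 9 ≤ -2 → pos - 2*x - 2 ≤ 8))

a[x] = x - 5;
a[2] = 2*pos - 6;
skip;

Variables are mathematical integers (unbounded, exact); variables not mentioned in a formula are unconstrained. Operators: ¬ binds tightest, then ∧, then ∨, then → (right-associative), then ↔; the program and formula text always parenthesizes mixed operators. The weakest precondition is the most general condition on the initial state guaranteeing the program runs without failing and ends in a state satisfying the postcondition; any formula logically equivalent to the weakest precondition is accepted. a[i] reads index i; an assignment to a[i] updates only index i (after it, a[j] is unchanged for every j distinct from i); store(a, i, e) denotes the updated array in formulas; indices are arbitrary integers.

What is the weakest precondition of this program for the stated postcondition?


Working backward. After the program, the postcondition (¬(a[3] < 2*x + 3*mem[x] + 9)) ∧ (3*x - 3*pos ≠ 3 ↔ (2*x + 3*mem[pos] + 9 ≤ -2 → pos - 2*x - 2 ≤ 8)) must hold; in canonical form it is (¬(a[3] < 3*mem[x] + 2*x + 9)) ∧ (3*x ≠ 3*pos + 3 ↔ (3*mem[pos] + 2*x ≤ -11 → pos ≤ 2*x + 10)).
Before skip: (¬(a[3] < 3*mem[x] + 2*x + 9)) ∧ (3*x ≠ 3*pos + 3 ↔ (3*mem[pos] + 2*x ≤ -11 → pos ≤ 2*x + 10))
Before a[2] := 2*pos - 6: (¬(a[3] < 3*mem[x] + 2*x + 9)) ∧ (3*x ≠ 3*pos + 3 ↔ (3*mem[pos] + 2*x ≤ -11 → pos ≤ 2*x + 10))
Before a[x] := x - 5: (¬(store(a, x, x - 5)[3] < 3*mem[x] + 2*x + 9)) ∧ (3*x ≠ 3*pos + 3 ↔ (3*mem[pos] + 2*x ≤ -11 → pos ≤ 2*x + 10))
Answer: WP = (¬(store(a, x, x - 5)[3] < 3*mem[x] + 2*x + 9)) ∧ (3*x ≠ 3*pos + 3 ↔ (3*mem[pos] + 2*x ≤ -11 → pos ≤ 2*x + 10))


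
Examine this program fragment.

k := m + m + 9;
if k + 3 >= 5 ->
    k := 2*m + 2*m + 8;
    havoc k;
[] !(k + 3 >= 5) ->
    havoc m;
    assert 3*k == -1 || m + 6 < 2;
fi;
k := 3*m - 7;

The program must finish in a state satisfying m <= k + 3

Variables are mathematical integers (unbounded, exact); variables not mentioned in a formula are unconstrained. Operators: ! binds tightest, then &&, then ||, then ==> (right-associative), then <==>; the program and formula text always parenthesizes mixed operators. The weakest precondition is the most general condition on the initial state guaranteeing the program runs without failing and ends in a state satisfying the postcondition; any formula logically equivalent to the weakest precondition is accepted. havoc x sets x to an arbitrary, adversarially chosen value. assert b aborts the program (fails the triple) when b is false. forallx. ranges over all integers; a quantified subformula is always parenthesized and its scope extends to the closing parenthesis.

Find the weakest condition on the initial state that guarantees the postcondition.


Working backward. After the program, m <= k + 3 must hold.
Before k := 3*m - 7: 2*m >= 4
Then branch requires 2*m >= 4; else branch requires forall m_1. ((3*k == -1 || m_1 < -4) && 2*m_1 >= 4).
Before the if: (k >= 2 ==> 2*m >= 4) && ((!(k >= 2)) ==> (forall m_1. ((3*k == -1 || m_1 < -4) && 2*m_1 >= 4)))
Before k := m + m + 9: (2*m >= -7 ==> 2*m >= 4) && ((!(2*m >= -7)) ==> (forall m_1. ((6*m == -28 || m_1 < -4) && 2*m_1 >= 4)))
Answer: WP = (2*m >= -7 ==> 2*m >= 4) && ((!(2*m >= -7)) ==> (forall m_1. ((6*m == -28 || m_1 < -4) && 2*m_1 >= 4)))


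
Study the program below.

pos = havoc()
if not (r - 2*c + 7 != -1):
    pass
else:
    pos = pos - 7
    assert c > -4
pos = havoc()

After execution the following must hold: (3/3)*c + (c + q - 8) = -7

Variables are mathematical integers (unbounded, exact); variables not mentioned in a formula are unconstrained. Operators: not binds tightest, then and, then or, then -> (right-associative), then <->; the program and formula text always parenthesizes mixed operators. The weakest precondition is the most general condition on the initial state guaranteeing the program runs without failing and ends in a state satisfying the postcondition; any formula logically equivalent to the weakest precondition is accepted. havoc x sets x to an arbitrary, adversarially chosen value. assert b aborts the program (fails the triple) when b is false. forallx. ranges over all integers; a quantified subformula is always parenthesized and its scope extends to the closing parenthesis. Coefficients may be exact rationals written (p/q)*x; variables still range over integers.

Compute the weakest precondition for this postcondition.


Working backward. After the program, the postcondition (3/3)*c + (c + q - 8) = -7 must hold; in canonical form it is 2*c + q = 1.
Before havoc pos: 2*c + q = 1
Then branch requires 2*c + q = 1; else branch requires c > -4 and 2*c + q = 1.
Before the if: ((not (r != 2*c - 8)) -> 2*c + q = 1) and (r != 2*c - 8 -> (c > -4 and 2*c + q = 1))
Before havoc pos: ((not (r != 2*c - 8)) -> 2*c + q = 1) and (r != 2*c - 8 -> (c > -4 and 2*c + q = 1))
Answer: WP = ((not (r != 2*c - 8)) -> 2*c + q = 1) and (r != 2*c - 8 -> (c > -4 and 2*c + q = 1))


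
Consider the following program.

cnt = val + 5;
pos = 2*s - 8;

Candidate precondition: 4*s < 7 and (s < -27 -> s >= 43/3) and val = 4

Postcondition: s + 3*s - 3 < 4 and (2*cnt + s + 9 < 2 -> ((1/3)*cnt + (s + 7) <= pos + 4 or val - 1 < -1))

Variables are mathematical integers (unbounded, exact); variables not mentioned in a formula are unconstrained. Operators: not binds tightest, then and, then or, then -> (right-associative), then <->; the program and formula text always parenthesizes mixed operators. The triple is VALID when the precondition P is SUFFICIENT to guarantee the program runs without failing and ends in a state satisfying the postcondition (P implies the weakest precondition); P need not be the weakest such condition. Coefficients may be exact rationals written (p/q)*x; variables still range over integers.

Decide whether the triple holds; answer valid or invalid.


Working backward. After the program, the postcondition s + 3*s - 3 < 4 and (2*cnt + s + 9 < 2 -> ((1/3)*cnt + (s + 7) <= pos + 4 or val - 1 < -1)) must hold; in canonical form it is 4*s < 7 and (2*cnt + s < -7 -> ((1/3)*cnt + s <= pos - 3 or val < 0)).
Before pos := 2*s - 8: 4*s < 7 and (2*cnt + s < -7 -> ((1/3)*cnt <= s - 11 or val < 0))
Before cnt := val + 5: 4*s < 7 and (s + 2*val < -17 -> ((1/3)*val <= s - 38/3 or val < 0))
The weakest precondition is 4*s < 7 and (s + 2*val < -17 -> ((1/3)*val <= s - 38/3 or val < 0)).
Check whether 4*s < 7 and (s < -27 -> s >= 43/3) and val = 4 implies it.
Countermodel: at the initial state s = -26, val = 4, the precondition holds but the weakest precondition fails.
Answer: invalid


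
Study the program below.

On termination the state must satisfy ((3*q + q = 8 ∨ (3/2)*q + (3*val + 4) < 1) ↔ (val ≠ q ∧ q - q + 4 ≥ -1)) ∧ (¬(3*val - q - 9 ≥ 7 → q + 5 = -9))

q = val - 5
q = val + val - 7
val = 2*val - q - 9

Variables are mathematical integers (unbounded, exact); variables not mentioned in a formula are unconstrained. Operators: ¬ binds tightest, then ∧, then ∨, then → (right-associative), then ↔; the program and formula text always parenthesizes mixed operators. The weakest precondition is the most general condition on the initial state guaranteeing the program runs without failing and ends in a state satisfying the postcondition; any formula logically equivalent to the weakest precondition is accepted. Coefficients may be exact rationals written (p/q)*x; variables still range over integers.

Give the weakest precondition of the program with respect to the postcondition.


Working backward. After the program, the postcondition ((3*q + q = 8 ∨ (3/2)*q + (3*val + 4) < 1) ↔ (val ≠ q ∧ q - q + 4 ≥ -1)) ∧ (¬(3*val - q - 9 ≥ 7 → q + 5 = -9)) must hold; in canonical form it is ((4*q = 8 ∨ (3/2)*q + 3*val < -3) ↔ val ≠ q) ∧ (¬(3*val ≥ q + 16 → q = -14)).
Before val := 2*val - q - 9: ((4*q = 8 ∨ 6*val < (3/2)*q + 24) ↔ 2*val ≠ 2*q + 9) ∧ (¬(6*val ≥ 4*q + 43 → q = -14))
Before q := val + val - 7: ((8*val = 36 ∨ 3*val < 27/2) ↔ 2*val ≠ 5) ∧ (¬(2*val ≤ -15 → 2*val = -7))
Before q := val - 5: ((8*val = 36 ∨ 3*val < 27/2) ↔ 2*val ≠ 5) ∧ (¬(2*val ≤ -15 → 2*val = -7))
Answer: WP = ((8*val = 36 ∨ 3*val < 27/2) ↔ 2*val ≠ 5) ∧ (¬(2*val ≤ -15 → 2*val = -7))


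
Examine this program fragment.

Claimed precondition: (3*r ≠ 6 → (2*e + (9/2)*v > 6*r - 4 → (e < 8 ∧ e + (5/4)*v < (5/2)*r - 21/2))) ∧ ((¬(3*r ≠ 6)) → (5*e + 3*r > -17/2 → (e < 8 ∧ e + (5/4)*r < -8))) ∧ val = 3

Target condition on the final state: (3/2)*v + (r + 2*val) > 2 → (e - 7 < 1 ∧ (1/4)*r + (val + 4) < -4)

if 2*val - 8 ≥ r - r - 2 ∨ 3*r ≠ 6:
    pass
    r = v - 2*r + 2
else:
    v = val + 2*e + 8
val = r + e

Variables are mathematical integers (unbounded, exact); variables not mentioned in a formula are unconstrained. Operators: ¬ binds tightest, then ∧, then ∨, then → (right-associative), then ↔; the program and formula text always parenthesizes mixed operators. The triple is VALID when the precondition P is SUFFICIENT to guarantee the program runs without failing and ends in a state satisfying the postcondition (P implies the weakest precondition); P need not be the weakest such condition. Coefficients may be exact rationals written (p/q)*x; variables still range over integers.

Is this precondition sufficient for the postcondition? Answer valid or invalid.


Working backward. After the program, the postcondition (3/2)*v + (r + 2*val) > 2 → (e - 7 < 1 ∧ (1/4)*r + (val + 4) < -4) must hold; in canonical form it is r + (3/2)*v + 2*val > 2 → (e < 8 ∧ (1/4)*r + val < -8).
Before val := r + e: 2*e + 3*r + (3/2)*v > 2 → (e < 8 ∧ e + (5/4)*r < -8)
Then branch requires 2*e + (9/2)*v > 6*r - 4 → (e < 8 ∧ e + (5/4)*v < (5/2)*r - 21/2); else branch requires 5*e + 3*r + (3/2)*val > -10 → (e < 8 ∧ e + (5/4)*r < -8).
Before the if: ((2*val ≥ 6 ∨ 3*r ≠ 6) → (2*e + (9/2)*v > 6*r - 4 → (e < 8 ∧ e + (5/4)*v < (5/2)*r - 21/2))) ∧ ((¬(2*val ≥ 6 ∨ 3*r ≠ 6)) → (5*e + 3*r + (3/2)*val > -10 → (e < 8 ∧ e + (5/4)*r < -8)))
The weakest precondition is ((2*val ≥ 6 ∨ 3*r ≠ 6) → (2*e + (9/2)*v > 6*r - 4 → (e < 8 ∧ e + (5/4)*v < (5/2)*r - 21/2))) ∧ ((¬(2*val ≥ 6 ∨ 3*r ≠ 6)) → (5*e + 3*r + (3/2)*val > -10 → (e < 8 ∧ e + (5/4)*r < -8))).
Check whether (3*r ≠ 6 → (2*e + (9/2)*v > 6*r - 4 → (e < 8 ∧ e + (5/4)*v < (5/2)*r - 21/2))) ∧ ((¬(3*r ≠ 6)) → (5*e + 3*r > -17/2 → (e < 8 ∧ e + (5/4)*r < -8))) ∧ val = 3 implies it.
Countermodel: at the initial state e = -16, r = 2, v = 9, val = 3, the precondition holds but the weakest precondition fails.
Answer: invalid


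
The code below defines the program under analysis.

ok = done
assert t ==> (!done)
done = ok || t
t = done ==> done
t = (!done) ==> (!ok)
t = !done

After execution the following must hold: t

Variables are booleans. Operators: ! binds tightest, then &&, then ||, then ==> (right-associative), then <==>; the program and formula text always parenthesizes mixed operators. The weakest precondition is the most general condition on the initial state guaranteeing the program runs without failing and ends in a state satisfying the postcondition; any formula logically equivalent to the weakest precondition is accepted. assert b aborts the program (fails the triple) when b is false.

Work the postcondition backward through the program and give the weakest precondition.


Working backward. After the program, t must hold.
Before t := !done: !done
Before t := (!done) ==> (!ok): !done
Before t := done ==> done: !done
Before done := ok || t: !(ok || t)
Before assert t ==> (!done): (t ==> (!done)) && (!(ok || t))
Before ok := done: (t ==> (!done)) && (!(done || t))
Answer: WP = (t ==> (!done)) && (!(done || t))


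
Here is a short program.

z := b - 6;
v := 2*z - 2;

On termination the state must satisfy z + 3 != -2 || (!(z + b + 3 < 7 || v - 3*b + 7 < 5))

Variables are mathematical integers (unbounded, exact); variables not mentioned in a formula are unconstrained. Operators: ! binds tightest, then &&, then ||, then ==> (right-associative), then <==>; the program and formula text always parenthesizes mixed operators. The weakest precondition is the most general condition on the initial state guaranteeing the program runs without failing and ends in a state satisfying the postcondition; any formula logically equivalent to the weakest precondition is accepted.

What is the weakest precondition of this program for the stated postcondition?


Working backward. After the program, the postcondition z + 3 != -2 || (!(z + b + 3 < 7 || v - 3*b + 7 < 5)) must hold; in canonical form it is z != -5 || (!(b + z < 4 || v < 3*b - 2)).
Before v := 2*z - 2: z != -5 || (!(b + z < 4 || 2*z < 3*b))
Before z := b - 6: b != 1 || (!(2*b < 10 || b > -12))
Answer: WP = b != 1 || (!(2*b < 10 || b > -12))


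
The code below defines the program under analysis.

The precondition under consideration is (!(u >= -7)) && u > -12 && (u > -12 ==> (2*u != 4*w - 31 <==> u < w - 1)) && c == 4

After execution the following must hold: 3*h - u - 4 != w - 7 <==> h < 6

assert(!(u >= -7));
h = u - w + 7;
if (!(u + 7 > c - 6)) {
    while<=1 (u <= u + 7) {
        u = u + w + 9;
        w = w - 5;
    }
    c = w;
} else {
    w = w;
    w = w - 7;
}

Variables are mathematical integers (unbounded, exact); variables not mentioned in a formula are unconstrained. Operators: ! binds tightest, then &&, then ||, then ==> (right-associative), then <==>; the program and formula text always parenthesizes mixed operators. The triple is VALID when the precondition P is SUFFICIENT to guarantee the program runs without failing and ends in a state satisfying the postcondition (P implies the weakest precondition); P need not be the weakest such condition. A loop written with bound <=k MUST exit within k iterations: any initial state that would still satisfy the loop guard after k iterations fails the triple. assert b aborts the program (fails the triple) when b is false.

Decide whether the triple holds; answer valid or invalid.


Working backward. After the program, the postcondition 3*h - u - 4 != w - 7 <==> h < 6 must hold; in canonical form it is 3*h != u + w - 3 <==> h < 6.
Then branch requires false; else branch requires 3*h != u + w - 10 <==> h < 6.
Before the if: u > c - 13 && (u > c - 13 ==> (3*h != u + w - 10 <==> h < 6))
Before h := u - w + 7: u > c - 13 && (u > c - 13 ==> (2*u != 4*w - 31 <==> u < w - 1))
Before assert !(u >= -7): (!(u >= -7)) && u > c - 13 && (u > c - 13 ==> (2*u != 4*w - 31 <==> u < w - 1))
The weakest precondition is (!(u >= -7)) && u > c - 13 && (u > c - 13 ==> (2*u != 4*w - 31 <==> u < w - 1)).
Check whether (!(u >= -7)) && u > -12 && (u > -12 ==> (2*u != 4*w - 31 <==> u < w - 1)) && c == 4 implies it.
Countermodel: at the initial state c = 4, u = -9, w = 0, the precondition holds but the weakest precondition fails.
Answer: invalid


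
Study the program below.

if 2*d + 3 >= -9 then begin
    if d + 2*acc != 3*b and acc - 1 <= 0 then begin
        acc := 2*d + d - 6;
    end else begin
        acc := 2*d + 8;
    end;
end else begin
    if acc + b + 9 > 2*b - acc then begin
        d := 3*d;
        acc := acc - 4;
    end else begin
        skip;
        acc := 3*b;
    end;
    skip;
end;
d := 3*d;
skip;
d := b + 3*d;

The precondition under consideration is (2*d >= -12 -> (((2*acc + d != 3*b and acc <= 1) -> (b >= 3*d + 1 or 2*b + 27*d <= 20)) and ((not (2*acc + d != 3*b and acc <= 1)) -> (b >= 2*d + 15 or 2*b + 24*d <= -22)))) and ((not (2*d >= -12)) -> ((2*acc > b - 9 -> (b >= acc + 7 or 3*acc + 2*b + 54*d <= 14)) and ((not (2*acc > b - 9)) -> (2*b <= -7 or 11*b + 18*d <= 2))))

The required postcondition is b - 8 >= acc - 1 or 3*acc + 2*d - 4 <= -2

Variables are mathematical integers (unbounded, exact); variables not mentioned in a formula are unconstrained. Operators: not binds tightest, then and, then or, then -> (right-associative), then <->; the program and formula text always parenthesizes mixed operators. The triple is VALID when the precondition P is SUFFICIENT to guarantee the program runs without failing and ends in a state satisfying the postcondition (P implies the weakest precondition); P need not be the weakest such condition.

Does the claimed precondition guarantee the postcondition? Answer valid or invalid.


Working backward. After the program, the postcondition b - 8 >= acc - 1 or 3*acc + 2*d - 4 <= -2 must hold; in canonical form it is b >= acc + 7 or 3*acc + 2*d <= 2.
Before d := b + 3*d: b >= acc + 7 or 3*acc + 2*b + 6*d <= 2
Before skip: b >= acc + 7 or 3*acc + 2*b + 6*d <= 2
Before d := 3*d: b >= acc + 7 or 3*acc + 2*b + 18*d <= 2
Then branch requires ((2*acc + d != 3*b and acc <= 1) -> (b >= 3*d + 1 or 2*b + 27*d <= 20)) and ((not (2*acc + d != 3*b and acc <= 1)) -> (b >= 2*d + 15 or 2*b + 24*d <= -22)); else branch requires (2*acc > b - 9 -> (b >= acc + 3 or 3*acc + 2*b + 54*d <= 14)) and ((not (2*acc > b - 9)) -> (2*b <= -7 or 11*b + 18*d <= 2)).
Before the if: (2*d >= -12 -> (((2*acc + d != 3*b and acc <= 1) -> (b >= 3*d + 1 or 2*b + 27*d <= 20)) and ((not (2*acc + d != 3*b and acc <= 1)) -> (b >= 2*d + 15 or 2*b + 24*d <= -22)))) and ((not (2*d >= -12)) -> ((2*acc > b - 9 -> (b >= acc + 3 or 3*acc + 2*b + 54*d <= 14)) and ((not (2*acc > b - 9)) -> (2*b <= -7 or 11*b + 18*d <= 2))))
The weakest precondition is (2*d >= -12 -> (((2*acc + d != 3*b and acc <= 1) -> (b >= 3*d + 1 or 2*b + 27*d <= 20)) and ((not (2*acc + d != 3*b and acc <= 1)) -> (b >= 2*d + 15 or 2*b + 24*d <= -22)))) and ((not (2*d >= -12)) -> ((2*acc > b - 9 -> (b >= acc + 3 or 3*acc + 2*b + 54*d <= 14)) and ((not (2*acc > b - 9)) -> (2*b <= -7 or 11*b + 18*d <= 2)))).
Check whether (2*d >= -12 -> (((2*acc + d != 3*b and acc <= 1) -> (b >= 3*d + 1 or 2*b + 27*d <= 20)) and ((not (2*acc + d != 3*b and acc <= 1)) -> (b >= 2*d + 15 or 2*b + 24*d <= -22)))) and ((not (2*d >= -12)) -> ((2*acc > b - 9 -> (b >= acc + 7 or 3*acc + 2*b + 54*d <= 14)) and ((not (2*acc > b - 9)) -> (2*b <= -7 or 11*b + 18*d <= 2)))) implies it.
Every state satisfying the precondition satisfies the weakest precondition: the implication holds.
Answer: valid
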